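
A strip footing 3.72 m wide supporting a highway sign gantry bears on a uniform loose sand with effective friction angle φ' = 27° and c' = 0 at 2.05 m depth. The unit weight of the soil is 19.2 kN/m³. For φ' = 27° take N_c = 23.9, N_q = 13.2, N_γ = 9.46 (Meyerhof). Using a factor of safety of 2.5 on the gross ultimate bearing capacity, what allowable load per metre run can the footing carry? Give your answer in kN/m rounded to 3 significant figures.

Effective surcharge at the founding depth q = γ·D_f = 19.2 × 2.05 = 39.36 kPa.
q_ult = q·N_q + 0.5·γ·B·N_γ
     = 39.36 × 13.2 + 0.5 × 19.2 × 3.72 × 9.46
     = 519.55 + 337.84 = 857.39 kPa.
Gross allowable pressure q_all = 857.39 / 2.5 = 342.96 kPa.
Allowable wall load = q_all × B = 342.96 × 3.72 = 1275.8 kN per metre run.

≈ 1280 kN/m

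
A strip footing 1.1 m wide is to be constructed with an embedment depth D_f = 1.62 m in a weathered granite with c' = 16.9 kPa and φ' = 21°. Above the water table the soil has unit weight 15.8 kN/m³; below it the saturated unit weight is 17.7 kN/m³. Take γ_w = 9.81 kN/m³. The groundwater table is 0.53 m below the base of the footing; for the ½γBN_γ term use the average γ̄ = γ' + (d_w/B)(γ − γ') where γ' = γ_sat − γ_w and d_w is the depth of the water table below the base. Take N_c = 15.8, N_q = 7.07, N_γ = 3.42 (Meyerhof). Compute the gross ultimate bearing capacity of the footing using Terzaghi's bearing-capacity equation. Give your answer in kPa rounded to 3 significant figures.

q_ult ≈ 470 kPa

Effective surcharge at the founding depth q = γ·D_f = 15.8 × 1.62 = 25.596 kPa.
With d_w = 0.53 m < B, γ̄ = 7.89 + (0.53/1.1) × (15.8 − 7.89) = 11.701 kN/m³.
q_ult = c·N_c + q·N_q + 0.5·γ·B·N_γ
     = 16.9 × 15.8 + 25.596 × 7.07 + 0.5 × 11.701 × 1.1 × 3.42
     = 267.02 + 180.96 + 22.01 = 469.99 kPa.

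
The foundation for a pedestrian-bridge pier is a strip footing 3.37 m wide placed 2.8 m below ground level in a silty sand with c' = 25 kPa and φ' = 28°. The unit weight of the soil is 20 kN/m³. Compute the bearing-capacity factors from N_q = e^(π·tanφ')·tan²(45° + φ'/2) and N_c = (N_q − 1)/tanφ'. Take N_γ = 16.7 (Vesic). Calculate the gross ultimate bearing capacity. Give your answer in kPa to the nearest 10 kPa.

tan28° = 0.5317, so N_q = e^(π×0.5317)·tan²(59°) = 5.314 × 2.77 = 14.72.
N_c = (14.72 − 1)/tan28° = 25.8.
Effective surcharge at the founding depth q = γ·D_f = 20 × 2.8 = 56 kPa.
q_ult = c·N_c + q·N_q + 0.5·γ·B·N_γ
     = 25 × 25.803 + 56 × 14.72 + 0.5 × 20 × 3.37 × 16.7
     = 645.08 + 824.31 + 562.79 = 2032.2 kPa.

q_ult ≈ 2030 kPa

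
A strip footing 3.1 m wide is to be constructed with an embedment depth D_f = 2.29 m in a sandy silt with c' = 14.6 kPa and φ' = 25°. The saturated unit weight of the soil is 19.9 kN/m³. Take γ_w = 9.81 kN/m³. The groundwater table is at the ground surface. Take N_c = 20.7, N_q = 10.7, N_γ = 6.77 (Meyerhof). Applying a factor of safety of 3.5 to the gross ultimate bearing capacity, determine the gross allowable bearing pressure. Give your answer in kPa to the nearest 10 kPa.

γ' = 19.9 − 9.81 = 10.09 kN/m³ (submerged throughout). q = 10.09 × 2.29 = 23.106 kPa; the same γ' applies in the ½γBN_γ term.
c·N_c = 14.6 × 20.7 = 302.22 kPa
q·N_q = 23.106 × 10.7 = 247.24 kPa
0.5·γ·B·N_γ = 0.5 × 10.09 × 3.1 × 6.77 = 105.88 kPa
q_ult = 302.22 + 247.24 + 105.88 = 655.33 kPa.
q_all = q_ult / FS = 655.33 / 3.5 = 187.24 kPa.

q_all ≈ 190 kPa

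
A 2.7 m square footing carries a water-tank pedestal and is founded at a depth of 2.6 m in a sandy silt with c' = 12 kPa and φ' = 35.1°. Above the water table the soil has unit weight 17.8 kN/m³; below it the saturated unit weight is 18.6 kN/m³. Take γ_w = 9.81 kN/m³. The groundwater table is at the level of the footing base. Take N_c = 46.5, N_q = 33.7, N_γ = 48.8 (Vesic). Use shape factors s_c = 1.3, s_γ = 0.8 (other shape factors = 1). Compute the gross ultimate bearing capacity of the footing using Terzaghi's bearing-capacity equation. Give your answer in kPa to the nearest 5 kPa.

Overburden at base level: q = 17.8 × 2.6 = 46.28 kPa.
Below the base the soil is submerged, so the ½γBN_γ term uses γ' = 18.6 − 9.81 = 8.79 kN/m³.
Cohesion term c·N_c·s_c = 12 × 46.5 × 1.3 = 725.4 kPa; surcharge term q·N_q = 46.28 × 33.7 = 1559.6 kPa; self-weight term 0.5·γ·B·N_γ·s_γ = 0.5 × 8.79 × 2.7 × 48.8 × 0.8 = 463.27 kPa.
q_ult = 725.4 + 1559.6 + 463.27 = 2748.3 kPa.

q_ult ≈ 2750 kPa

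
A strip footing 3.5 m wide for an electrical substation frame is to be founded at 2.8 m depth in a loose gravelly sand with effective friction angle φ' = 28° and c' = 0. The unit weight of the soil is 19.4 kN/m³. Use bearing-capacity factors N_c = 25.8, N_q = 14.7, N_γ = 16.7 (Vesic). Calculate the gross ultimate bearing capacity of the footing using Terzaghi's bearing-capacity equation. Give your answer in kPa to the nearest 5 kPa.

q = γ·D_f = 19.4 × 2.8 = 54.32 kPa.
q·N_q = 54.32 × 14.7 = 798.5 kPa
0.5·γ·B·N_γ = 0.5 × 19.4 × 3.5 × 16.7 = 566.96 kPa
q_ult = 798.5 + 566.96 = 1365.5 kPa.

q_ult ≈ 1365 kPa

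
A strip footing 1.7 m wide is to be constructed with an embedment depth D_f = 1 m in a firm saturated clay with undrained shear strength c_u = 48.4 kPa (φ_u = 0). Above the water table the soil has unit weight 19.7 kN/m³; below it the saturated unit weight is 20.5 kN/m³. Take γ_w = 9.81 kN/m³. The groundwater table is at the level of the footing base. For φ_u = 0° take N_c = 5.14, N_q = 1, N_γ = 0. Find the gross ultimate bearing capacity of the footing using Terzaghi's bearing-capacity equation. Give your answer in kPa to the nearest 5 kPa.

q_ult ≈ 270 kPa

q = γ·D_f = 19.7 × 1 = 19.7 kPa.
c·N_c = 48.4 × 5.14 = 248.78 kPa
q·N_q = 19.7 × 1 = 19.7 kPa
q_ult = 248.78 + 19.7 = 268.48 kPa.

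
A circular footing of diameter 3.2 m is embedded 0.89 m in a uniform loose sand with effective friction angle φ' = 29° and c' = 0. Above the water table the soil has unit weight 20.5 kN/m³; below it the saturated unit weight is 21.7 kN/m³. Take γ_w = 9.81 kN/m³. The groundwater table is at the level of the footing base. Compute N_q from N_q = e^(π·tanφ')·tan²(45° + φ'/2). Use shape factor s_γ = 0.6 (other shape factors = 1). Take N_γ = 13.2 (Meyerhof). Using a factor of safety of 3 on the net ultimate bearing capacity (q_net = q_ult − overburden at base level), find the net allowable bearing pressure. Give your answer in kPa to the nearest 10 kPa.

q_all(net) ≈ 140 kPa

N_q = e^(π·tan29°)·tan²(59.5°) = 16.44.
q = γ·D_f = 20.5 × 0.89 = 18.245 kPa.
For the ½γBN_γ term take γ' = 21.7 − 9.81 = 11.89 kN/m³ (soil below base is submerged).
q·N_q = 18.245 × 16.443 = 300.01 kPa
0.5·γ·B·N_γ·s_γ = 0.5 × 11.89 × 3.2 × 13.2 × 0.6 = 150.67 kPa
q_ult = 300.01 + 150.67 = 450.68 kPa.
q_net = 450.68 − 18.245 = 432.43 kPa.
q_all(net) = 432.43 / 3 = 144.14 kPa.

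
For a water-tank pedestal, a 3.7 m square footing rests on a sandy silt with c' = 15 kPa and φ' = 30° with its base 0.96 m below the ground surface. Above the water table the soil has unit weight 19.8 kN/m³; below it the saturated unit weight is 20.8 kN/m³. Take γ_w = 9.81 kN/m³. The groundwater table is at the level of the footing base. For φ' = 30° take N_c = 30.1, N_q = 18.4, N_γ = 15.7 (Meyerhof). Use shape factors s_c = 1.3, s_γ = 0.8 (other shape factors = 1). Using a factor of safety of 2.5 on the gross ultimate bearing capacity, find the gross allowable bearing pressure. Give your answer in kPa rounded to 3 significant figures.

Overburden at base level: q = 19.8 × 0.96 = 19.008 kPa.
Below the base the soil is submerged, so the ½γBN_γ term uses γ' = 20.8 − 9.81 = 10.99 kN/m³.
Cohesion term c·N_c·s_c = 15 × 30.1 × 1.3 = 586.95 kPa; surcharge term q·N_q = 19.008 × 18.4 = 349.75 kPa; self-weight term 0.5·γ·B·N_γ·s_γ = 0.5 × 10.99 × 3.7 × 15.7 × 0.8 = 255.36 kPa.
q_ult = 586.95 + 349.75 + 255.36 = 1192.1 kPa.
q_all = 1192.1 / 2.5 = 476.82 kPa.

q_all ≈ 477 kPa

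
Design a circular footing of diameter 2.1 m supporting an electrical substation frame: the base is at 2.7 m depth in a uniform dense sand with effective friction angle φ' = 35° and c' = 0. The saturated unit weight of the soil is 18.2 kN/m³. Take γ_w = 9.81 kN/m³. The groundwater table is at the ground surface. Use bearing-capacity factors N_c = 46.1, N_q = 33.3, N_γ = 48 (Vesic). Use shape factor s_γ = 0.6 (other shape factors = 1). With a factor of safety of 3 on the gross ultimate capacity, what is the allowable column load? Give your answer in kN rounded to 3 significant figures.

Water table at ground surface, so effective unit weight γ' = 18.2 − 9.81 = 8.39 kN/m³ is used throughout; overburden q = 8.39 × 2.7 = 22.653 kPa; the same γ' applies in the ½γBN_γ term.
Surcharge term q·N_q = 22.653 × 33.3 = 754.34 kPa; self-weight term 0.5·γ·B·N_γ·s_γ = 0.5 × 8.39 × 2.1 × 48 × 0.6 = 253.71 kPa.
q_ult = 754.34 + 253.71 = 1008.1 kPa.
Gross allowable pressure q_all = 1008.1 / 3 = 336.02 kPa.
Footing area = 3.4636 m², so allowable column load = 336.02 × 3.4636 = 1163.8 kN.

P_all ≈ 1160 kN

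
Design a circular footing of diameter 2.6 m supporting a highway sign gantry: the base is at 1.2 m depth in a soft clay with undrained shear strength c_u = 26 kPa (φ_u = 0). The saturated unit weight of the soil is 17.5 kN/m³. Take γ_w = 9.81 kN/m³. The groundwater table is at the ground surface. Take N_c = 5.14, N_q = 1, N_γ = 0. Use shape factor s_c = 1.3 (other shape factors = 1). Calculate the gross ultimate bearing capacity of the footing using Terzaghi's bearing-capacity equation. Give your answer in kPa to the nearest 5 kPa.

Water table at ground surface, so effective unit weight γ' = 17.5 − 9.81 = 7.69 kN/m³ is used throughout; overburden q = 7.69 × 1.2 = 9.228 kPa.
Cohesion term c·N_c·s_c = 26 × 5.14 × 1.3 = 173.73 kPa; surcharge term q·N_q = 9.228 × 1 = 9.228 kPa.
q_ult = 173.73 + 9.228 = 182.96 kPa.

q_ult ≈ 185 kPa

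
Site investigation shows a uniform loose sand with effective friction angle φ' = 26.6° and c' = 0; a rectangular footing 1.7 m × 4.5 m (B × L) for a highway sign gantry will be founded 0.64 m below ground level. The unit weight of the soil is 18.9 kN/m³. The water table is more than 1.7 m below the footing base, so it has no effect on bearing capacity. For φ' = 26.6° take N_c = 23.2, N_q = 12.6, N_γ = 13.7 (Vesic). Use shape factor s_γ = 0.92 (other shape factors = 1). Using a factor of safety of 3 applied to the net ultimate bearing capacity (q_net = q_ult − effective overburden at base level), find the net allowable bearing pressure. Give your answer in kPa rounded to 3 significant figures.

q_all(net) ≈ 114 kPa

Overburden at base level: q = 18.9 × 0.64 = 12.096 kPa.
Surcharge term q·N_q = 12.096 × 12.6 = 152.41 kPa; self-weight term 0.5·γ·B·N_γ·s_γ = 0.5 × 18.9 × 1.7 × 13.7 × 0.92 = 202.48 kPa.
q_ult = 152.41 + 202.48 = 354.89 kPa.
Net ultimate: q_net = 354.89 − 12.096 = 342.8 kPa.
q_all(net) = 342.8 / 3 = 114.27 kPa.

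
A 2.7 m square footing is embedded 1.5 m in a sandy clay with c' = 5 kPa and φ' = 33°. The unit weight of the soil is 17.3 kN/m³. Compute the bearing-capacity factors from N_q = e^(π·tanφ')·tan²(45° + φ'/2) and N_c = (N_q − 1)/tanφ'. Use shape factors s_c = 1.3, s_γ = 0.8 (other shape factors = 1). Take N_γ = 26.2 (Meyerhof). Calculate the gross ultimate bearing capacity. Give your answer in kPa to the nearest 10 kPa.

q_ult ≈ 1420 kPa

tan33° = 0.6494, so N_q = e^(π×0.6494)·tan²(61.5°) = 7.692 × 3.392 = 26.09.
N_c = (26.09 − 1)/tan33° = 38.64.
Effective surcharge at the founding depth q = γ·D_f = 17.3 × 1.5 = 25.95 kPa.
q_ult = c·N_c·s_c + q·N_q + 0.5·γ·B·N_γ·s_γ
     = 5 × 38.638 × 1.3 + 25.95 × 26.092 + 0.5 × 17.3 × 2.7 × 26.2 × 0.8
     = 251.15 + 677.09 + 489.52 = 1417.8 kPa.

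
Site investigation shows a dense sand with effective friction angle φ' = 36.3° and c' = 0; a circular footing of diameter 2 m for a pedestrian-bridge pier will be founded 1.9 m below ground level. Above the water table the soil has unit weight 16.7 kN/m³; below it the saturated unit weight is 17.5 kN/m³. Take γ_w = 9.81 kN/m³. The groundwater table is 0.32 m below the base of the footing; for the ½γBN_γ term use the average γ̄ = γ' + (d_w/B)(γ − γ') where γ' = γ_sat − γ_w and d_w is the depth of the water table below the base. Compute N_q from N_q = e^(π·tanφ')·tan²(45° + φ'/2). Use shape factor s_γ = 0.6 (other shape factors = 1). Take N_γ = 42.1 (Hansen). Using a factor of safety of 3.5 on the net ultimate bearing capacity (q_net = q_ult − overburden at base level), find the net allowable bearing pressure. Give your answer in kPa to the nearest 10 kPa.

q_all(net) ≈ 410 kPa

N_q = e^(π·tan36.3°)·tan²(63.15°) = 39.22.
q = γ·D_f = 16.7 × 1.9 = 31.73 kPa.
γ' = 7.69 kN/m³; averaging over the depth B below the base, γ̄ = γ' + (d_w/B)(γ − γ') = 9.1316 kN/m³.
q·N_q = 31.73 × 39.222 = 1244.5 kPa
0.5·γ·B·N_γ·s_γ = 0.5 × 9.1316 × 2 × 42.1 × 0.6 = 230.66 kPa
q_ult = 1244.5 + 230.66 = 1475.2 kPa.
q_net = 1475.2 − 31.73 = 1443.5 kPa.
q_all(net) = 1443.5 / 3.5 = 412.42 kPa.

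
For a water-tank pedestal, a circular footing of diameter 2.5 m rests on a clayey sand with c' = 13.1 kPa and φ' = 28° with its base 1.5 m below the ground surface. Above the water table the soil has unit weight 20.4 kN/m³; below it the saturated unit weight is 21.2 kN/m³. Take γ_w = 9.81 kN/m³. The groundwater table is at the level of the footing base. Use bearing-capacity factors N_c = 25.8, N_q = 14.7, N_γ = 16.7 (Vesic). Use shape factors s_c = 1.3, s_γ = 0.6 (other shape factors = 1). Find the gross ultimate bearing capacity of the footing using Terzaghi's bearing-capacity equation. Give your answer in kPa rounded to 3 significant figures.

Overburden at base level: q = 20.4 × 1.5 = 30.6 kPa.
Below the base the soil is submerged, so the ½γBN_γ term uses γ' = 21.2 − 9.81 = 11.39 kN/m³.
Cohesion term c·N_c·s_c = 13.1 × 25.8 × 1.3 = 439.37 kPa; surcharge term q·N_q = 30.6 × 14.7 = 449.82 kPa; self-weight term 0.5·γ·B·N_γ·s_γ = 0.5 × 11.39 × 2.5 × 16.7 × 0.6 = 142.66 kPa.
q_ult = 439.37 + 449.82 + 142.66 = 1031.9 kPa.

q_ult ≈ 1030 kPa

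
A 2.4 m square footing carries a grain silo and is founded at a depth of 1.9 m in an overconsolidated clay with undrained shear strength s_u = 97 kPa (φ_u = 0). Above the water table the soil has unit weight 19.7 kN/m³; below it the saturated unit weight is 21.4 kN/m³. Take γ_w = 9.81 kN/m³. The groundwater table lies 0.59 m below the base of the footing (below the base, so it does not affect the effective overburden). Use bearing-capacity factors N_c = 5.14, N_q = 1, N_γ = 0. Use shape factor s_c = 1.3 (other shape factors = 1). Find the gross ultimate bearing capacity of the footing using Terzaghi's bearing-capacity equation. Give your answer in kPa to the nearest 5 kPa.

Overburden at base level: q = 19.7 × 1.9 = 37.43 kPa.
Cohesion term c·N_c·s_c = 97 × 5.14 × 1.3 = 648.15 kPa; surcharge term q·N_q = 37.43 × 1 = 37.43 kPa.
q_ult = 648.15 + 37.43 = 685.58 kPa.

q_ult ≈ 685 kPa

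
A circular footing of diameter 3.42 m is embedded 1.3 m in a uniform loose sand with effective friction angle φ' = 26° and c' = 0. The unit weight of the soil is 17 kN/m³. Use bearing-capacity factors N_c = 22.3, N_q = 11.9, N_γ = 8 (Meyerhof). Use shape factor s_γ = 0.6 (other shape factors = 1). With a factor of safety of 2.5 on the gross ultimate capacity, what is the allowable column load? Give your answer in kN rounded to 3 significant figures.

P_all ≈ 1480 kN

Overburden at base level: q = 17 × 1.3 = 22.1 kPa.
Surcharge term q·N_q = 22.1 × 11.9 = 262.99 kPa; self-weight term 0.5·γ·B·N_γ·s_γ = 0.5 × 17 × 3.42 × 8 × 0.6 = 139.54 kPa.
q_ult = 262.99 + 139.54 = 402.53 kPa.
Gross allowable pressure q_all = 402.53 / 2.5 = 161.01 kPa.
Footing area = 9.1863 m², so allowable column load = 161.01 × 9.1863 = 1479.1 kN.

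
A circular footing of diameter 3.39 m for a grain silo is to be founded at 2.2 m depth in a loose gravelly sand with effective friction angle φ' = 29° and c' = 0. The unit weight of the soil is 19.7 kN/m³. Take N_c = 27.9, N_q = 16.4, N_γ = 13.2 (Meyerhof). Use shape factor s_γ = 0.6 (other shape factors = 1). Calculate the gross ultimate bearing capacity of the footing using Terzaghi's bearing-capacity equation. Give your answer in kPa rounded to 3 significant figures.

q = γ·D_f = 19.7 × 2.2 = 43.34 kPa.
q·N_q = 43.34 × 16.4 = 710.78 kPa
0.5·γ·B·N_γ·s_γ = 0.5 × 19.7 × 3.39 × 13.2 × 0.6 = 264.46 kPa
q_ult = 710.78 + 264.46 = 975.24 kPa.

q_ult ≈ 975 kPa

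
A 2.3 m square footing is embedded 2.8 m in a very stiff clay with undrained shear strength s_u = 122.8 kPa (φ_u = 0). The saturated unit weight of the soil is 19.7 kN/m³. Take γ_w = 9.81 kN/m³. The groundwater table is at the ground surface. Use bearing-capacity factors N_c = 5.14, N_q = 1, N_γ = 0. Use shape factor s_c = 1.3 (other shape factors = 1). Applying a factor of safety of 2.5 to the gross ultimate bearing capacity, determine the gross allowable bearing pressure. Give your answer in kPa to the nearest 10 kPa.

q_all ≈ 340 kPa

γ' = 19.7 − 9.81 = 9.89 kN/m³ (submerged throughout). q = 9.89 × 2.8 = 27.692 kPa.
c·N_c·s_c = 122.8 × 5.14 × 1.3 = 820.55 kPa
q·N_q = 27.692 × 1 = 27.692 kPa
q_ult = 820.55 + 27.692 = 848.24 kPa.
q_all = q_ult / FS = 848.24 / 2.5 = 339.3 kPa.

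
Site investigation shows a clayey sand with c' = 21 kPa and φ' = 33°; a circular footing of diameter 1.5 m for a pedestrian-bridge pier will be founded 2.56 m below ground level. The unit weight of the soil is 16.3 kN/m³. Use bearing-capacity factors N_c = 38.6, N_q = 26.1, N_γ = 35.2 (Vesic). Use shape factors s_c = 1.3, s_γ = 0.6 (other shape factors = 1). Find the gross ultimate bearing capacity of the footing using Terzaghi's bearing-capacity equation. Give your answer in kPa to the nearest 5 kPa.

q_ult ≈ 2400 kPa

Overburden at base level: q = 16.3 × 2.56 = 41.728 kPa.
Cohesion term c·N_c·s_c = 21 × 38.6 × 1.3 = 1053.8 kPa; surcharge term q·N_q = 41.728 × 26.1 = 1089.1 kPa; self-weight term 0.5·γ·B·N_γ·s_γ = 0.5 × 16.3 × 1.5 × 35.2 × 0.6 = 258.19 kPa.
q_ult = 1053.8 + 1089.1 + 258.19 = 2401.1 kPa.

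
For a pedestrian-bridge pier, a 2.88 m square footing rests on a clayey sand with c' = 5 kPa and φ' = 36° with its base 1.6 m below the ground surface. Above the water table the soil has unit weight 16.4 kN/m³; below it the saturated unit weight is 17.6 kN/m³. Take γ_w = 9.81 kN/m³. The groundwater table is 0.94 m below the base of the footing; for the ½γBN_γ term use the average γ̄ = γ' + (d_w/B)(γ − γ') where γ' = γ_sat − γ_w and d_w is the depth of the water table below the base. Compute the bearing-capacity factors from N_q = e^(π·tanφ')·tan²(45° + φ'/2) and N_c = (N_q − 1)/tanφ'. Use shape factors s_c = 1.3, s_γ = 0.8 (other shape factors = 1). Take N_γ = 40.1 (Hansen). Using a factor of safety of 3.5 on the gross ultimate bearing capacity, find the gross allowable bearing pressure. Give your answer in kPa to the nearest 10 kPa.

q_all ≈ 520 kPa

N_q = e^(π·tan36°)·tan²(63°) = 37.75; N_c = (N_q − 1)/tanφ' = 50.59.
Overburden at base level: q = 16.4 × 1.6 = 26.24 kPa.
The water table is 0.94 m below the base (< B = 2.88 m), so the ½γBN_γ term uses γ̄ = γ' + (d_w/B)(γ − γ') = 7.79 + (0.94/2.88)(16.4 − 7.79) = 10.6 kN/m³.
Cohesion term c·N_c·s_c = 5 × 50.585 × 1.3 = 328.81 kPa; surcharge term q·N_q = 26.24 × 37.752 = 990.63 kPa; self-weight term 0.5·γ·B·N_γ·s_γ = 0.5 × 10.6 × 2.88 × 40.1 × 0.8 = 489.68 kPa.
q_ult = 328.81 + 990.63 + 489.68 = 1809.1 kPa.
q_all = 1809.1 / 3.5 = 516.89 kPa.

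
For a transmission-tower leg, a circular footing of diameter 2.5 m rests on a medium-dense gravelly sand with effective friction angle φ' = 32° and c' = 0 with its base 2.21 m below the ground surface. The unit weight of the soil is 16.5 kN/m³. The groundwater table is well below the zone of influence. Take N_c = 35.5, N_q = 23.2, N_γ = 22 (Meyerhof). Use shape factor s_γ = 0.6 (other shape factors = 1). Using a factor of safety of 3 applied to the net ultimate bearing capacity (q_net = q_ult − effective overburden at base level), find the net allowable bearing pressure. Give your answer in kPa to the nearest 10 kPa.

Effective surcharge at the founding depth q = γ·D_f = 16.5 × 2.21 = 36.465 kPa.
q_ult = q·N_q + 0.5·γ·B·N_γ·s_γ
     = 36.465 × 23.2 + 0.5 × 16.5 × 2.5 × 22 × 0.6
     = 845.99 + 272.25 = 1118.2 kPa.
Net ultimate: q_net = 1118.2 − 36.465 = 1081.8 kPa.
q_all(net) = 1081.8 / 3 = 360.59 kPa.

q_all(net) ≈ 360 kPa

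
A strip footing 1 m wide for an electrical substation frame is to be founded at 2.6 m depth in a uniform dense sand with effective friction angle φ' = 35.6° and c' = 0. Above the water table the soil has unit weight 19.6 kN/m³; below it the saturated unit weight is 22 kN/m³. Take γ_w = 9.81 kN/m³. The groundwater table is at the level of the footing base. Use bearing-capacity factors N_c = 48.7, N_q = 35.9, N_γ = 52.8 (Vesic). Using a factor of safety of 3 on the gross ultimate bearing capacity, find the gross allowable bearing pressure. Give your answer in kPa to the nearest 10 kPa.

q_all ≈ 720 kPa

q = γ·D_f = 19.6 × 2.6 = 50.96 kPa.
For the ½γBN_γ term take γ' = 22 − 9.81 = 12.19 kN/m³ (soil below base is submerged).
q·N_q = 50.96 × 35.9 = 1829.5 kPa
0.5·γ·B·N_γ = 0.5 × 12.19 × 1 × 52.8 = 321.82 kPa
q_ult = 1829.5 + 321.82 = 2151.3 kPa.
q_all = 2151.3 / 3 = 717.09 kPa.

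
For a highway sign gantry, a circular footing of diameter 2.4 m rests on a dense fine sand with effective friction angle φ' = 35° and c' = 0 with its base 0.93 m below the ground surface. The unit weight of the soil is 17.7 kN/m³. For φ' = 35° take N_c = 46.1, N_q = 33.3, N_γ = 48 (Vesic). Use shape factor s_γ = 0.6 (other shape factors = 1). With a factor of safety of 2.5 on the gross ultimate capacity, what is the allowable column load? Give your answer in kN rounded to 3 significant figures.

P_all ≈ 2100 kN

q = γ·D_f = 17.7 × 0.93 = 16.461 kPa.
q·N_q = 16.461 × 33.3 = 548.15 kPa
0.5·γ·B·N_γ·s_γ = 0.5 × 17.7 × 2.4 × 48 × 0.6 = 611.71 kPa
q_ult = 548.15 + 611.71 = 1159.9 kPa.
Gross allowable pressure q_all = 1159.9 / 2.5 = 463.95 kPa.
Footing area = 4.5239 m², so allowable column load = 463.95 × 4.5239 = 2098.8 kN.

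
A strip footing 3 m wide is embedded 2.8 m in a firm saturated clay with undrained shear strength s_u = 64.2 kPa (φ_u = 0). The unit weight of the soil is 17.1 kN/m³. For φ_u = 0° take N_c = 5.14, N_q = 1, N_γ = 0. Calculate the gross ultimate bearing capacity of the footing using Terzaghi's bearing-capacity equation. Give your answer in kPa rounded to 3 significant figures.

Overburden at base level: q = 17.1 × 2.8 = 47.88 kPa.
Cohesion term c·N_c = 64.2 × 5.14 = 329.99 kPa; surcharge term q·N_q = 47.88 × 1 = 47.88 kPa.
q_ult = 329.99 + 47.88 = 377.87 kPa.

q_ult ≈ 378 kPa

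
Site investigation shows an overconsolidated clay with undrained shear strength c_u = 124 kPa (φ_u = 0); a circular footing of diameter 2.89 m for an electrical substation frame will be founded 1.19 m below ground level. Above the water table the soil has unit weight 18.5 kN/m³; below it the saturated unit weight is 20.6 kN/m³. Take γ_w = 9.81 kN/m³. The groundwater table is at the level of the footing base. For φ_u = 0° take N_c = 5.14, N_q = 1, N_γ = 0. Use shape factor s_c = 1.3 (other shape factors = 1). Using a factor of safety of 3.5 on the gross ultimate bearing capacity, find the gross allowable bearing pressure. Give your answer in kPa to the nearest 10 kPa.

Overburden at base level: q = 18.5 × 1.19 = 22.015 kPa.
Cohesion term c·N_c·s_c = 124 × 5.14 × 1.3 = 828.57 kPa; surcharge term q·N_q = 22.015 × 1 = 22.015 kPa.
q_ult = 828.57 + 22.015 = 850.58 kPa.
q_all = 850.58 / 3.5 = 243.02 kPa.

q_all ≈ 240 kPa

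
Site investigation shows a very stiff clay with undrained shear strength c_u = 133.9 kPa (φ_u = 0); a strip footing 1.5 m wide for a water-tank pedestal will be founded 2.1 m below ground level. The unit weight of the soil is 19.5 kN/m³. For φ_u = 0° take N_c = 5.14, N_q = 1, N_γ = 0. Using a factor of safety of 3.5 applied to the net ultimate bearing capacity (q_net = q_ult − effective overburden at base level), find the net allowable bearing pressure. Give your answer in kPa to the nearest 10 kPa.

q_all(net) ≈ 200 kPa

q = γ·D_f = 19.5 × 2.1 = 40.95 kPa.
c·N_c = 133.9 × 5.14 = 688.25 kPa
q·N_q = 40.95 × 1 = 40.95 kPa
q_ult = 688.25 + 40.95 = 729.2 kPa.
Net ultimate: q_net = 729.2 − 40.95 = 688.25 kPa.
q_all(net) = 688.25 / 3.5 = 196.64 kPa.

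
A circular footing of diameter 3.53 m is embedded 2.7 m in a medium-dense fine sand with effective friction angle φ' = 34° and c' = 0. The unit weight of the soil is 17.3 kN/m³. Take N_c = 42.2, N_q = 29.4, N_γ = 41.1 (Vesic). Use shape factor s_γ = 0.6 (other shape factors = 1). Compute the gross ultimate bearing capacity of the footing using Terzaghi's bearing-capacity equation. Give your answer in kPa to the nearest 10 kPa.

q = γ·D_f = 17.3 × 2.7 = 46.71 kPa.
q·N_q = 46.71 × 29.4 = 1373.3 kPa
0.5·γ·B·N_γ·s_γ = 0.5 × 17.3 × 3.53 × 41.1 × 0.6 = 752.98 kPa
q_ult = 1373.3 + 752.98 = 2126.3 kPa.

q_ult ≈ 2130 kPa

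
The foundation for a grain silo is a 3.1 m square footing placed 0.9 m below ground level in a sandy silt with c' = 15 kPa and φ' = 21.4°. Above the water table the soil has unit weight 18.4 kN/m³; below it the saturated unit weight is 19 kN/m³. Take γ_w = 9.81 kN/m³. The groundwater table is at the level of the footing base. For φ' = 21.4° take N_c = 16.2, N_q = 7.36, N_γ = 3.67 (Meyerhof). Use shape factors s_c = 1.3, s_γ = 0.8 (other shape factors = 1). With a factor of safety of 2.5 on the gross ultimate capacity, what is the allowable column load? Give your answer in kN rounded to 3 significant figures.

Effective surcharge at the founding depth q = γ·D_f = 18.4 × 0.9 = 16.56 kPa.
The water table coincides with the base, so in the self-weight term γ → γ' = 9.19 kN/m³.
q_ult = c·N_c·s_c + q·N_q + 0.5·γ·B·N_γ·s_γ
     = 15 × 16.2 × 1.3 + 16.56 × 7.36 + 0.5 × 9.19 × 3.1 × 3.67 × 0.8
     = 315.9 + 121.88 + 41.822 = 479.6 kPa.
Gross allowable pressure q_all = 479.6 / 2.5 = 191.84 kPa.
Footing area = 9.61 m², so allowable column load = 191.84 × 9.61 = 1843.6 kN.

P_all ≈ 1840 kN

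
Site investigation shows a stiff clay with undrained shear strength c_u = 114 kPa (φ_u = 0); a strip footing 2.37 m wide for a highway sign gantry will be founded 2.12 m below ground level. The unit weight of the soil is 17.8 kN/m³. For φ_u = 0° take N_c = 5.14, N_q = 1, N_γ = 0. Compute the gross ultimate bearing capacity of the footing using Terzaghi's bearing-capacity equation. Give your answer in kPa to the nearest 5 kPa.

q_ult ≈ 625 kPa

q = γ·D_f = 17.8 × 2.12 = 37.736 kPa.
c·N_c = 114 × 5.14 = 585.96 kPa
q·N_q = 37.736 × 1 = 37.736 kPa
q_ult = 585.96 + 37.736 = 623.7 kPa.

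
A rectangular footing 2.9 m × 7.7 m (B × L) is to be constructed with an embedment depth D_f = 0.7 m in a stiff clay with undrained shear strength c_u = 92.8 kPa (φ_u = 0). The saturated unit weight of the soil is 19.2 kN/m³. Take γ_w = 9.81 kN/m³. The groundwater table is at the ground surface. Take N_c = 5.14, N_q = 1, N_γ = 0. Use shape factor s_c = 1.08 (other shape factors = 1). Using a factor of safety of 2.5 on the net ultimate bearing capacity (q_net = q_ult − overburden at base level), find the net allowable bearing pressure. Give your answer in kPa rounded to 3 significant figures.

Water table at ground surface, so effective unit weight γ' = 19.2 − 9.81 = 9.39 kN/m³ is used throughout; overburden q = 9.39 × 0.7 = 6.573 kPa.
Cohesion term c·N_c·s_c = 92.8 × 5.14 × 1.08 = 515.15 kPa; surcharge term q·N_q = 6.573 × 1 = 6.573 kPa.
q_ult = 515.15 + 6.573 = 521.72 kPa.
q_net = 521.72 − 6.573 = 515.15 kPa.
q_all(net) = 515.15 / 2.5 = 206.06 kPa.

q_all(net) ≈ 206 kPa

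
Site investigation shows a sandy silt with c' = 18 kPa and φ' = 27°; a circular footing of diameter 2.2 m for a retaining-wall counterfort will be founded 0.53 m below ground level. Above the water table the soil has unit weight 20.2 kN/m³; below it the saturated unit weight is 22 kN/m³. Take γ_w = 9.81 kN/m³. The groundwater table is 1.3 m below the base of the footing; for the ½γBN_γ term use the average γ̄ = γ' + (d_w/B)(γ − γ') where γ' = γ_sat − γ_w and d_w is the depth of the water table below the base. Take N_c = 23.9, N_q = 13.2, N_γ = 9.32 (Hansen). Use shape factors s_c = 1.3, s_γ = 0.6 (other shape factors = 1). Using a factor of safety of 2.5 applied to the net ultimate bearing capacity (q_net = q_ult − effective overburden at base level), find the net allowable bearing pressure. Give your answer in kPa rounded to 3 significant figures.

q_all(net) ≈ 318 kPa

q = γ·D_f = 20.2 × 0.53 = 10.706 kPa.
γ' = 12.19 kN/m³; averaging over the depth B below the base, γ̄ = γ' + (d_w/B)(γ − γ') = 16.923 kN/m³.
c·N_c·s_c = 18 × 23.9 × 1.3 = 559.26 kPa
q·N_q = 10.706 × 13.2 = 141.32 kPa
0.5·γ·B·N_γ·s_γ = 0.5 × 16.923 × 2.2 × 9.32 × 0.6 = 104.1 kPa
q_ult = 559.26 + 141.32 + 104.1 = 804.68 kPa.
Net ultimate: q_net = 804.68 − 10.706 = 793.97 kPa.
q_all(net) = 793.97 / 2.5 = 317.59 kPa.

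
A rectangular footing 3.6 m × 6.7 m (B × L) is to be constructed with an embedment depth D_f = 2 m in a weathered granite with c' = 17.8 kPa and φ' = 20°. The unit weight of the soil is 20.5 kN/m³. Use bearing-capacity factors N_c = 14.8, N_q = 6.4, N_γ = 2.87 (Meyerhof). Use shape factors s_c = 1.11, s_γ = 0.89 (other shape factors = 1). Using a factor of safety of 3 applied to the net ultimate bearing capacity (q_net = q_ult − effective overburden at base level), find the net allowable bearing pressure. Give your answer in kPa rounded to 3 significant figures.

q_all(net) ≈ 203 kPa

Overburden at base level: q = 20.5 × 2 = 41 kPa.
Cohesion term c·N_c·s_c = 17.8 × 14.8 × 1.11 = 292.42 kPa; surcharge term q·N_q = 41 × 6.4 = 262.4 kPa; self-weight term 0.5·γ·B·N_γ·s_γ = 0.5 × 20.5 × 3.6 × 2.87 × 0.89 = 94.254 kPa.
q_ult = 292.42 + 262.4 + 94.254 = 649.07 kPa.
Net ultimate: q_net = 649.07 − 41 = 608.07 kPa.
q_all(net) = 608.07 / 3 = 202.69 kPa.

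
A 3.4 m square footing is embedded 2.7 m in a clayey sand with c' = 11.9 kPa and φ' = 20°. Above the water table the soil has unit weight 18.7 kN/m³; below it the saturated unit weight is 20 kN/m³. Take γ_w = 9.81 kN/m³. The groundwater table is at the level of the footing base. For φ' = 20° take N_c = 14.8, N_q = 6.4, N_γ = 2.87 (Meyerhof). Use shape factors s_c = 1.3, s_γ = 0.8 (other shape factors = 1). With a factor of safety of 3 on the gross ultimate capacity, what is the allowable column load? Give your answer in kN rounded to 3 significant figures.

q = γ·D_f = 18.7 × 2.7 = 50.49 kPa.
For the ½γBN_γ term take γ' = 20 − 9.81 = 10.19 kN/m³ (soil below base is submerged).
c·N_c·s_c = 11.9 × 14.8 × 1.3 = 228.96 kPa
q·N_q = 50.49 × 6.4 = 323.14 kPa
0.5·γ·B·N_γ·s_γ = 0.5 × 10.19 × 3.4 × 2.87 × 0.8 = 39.774 kPa
q_ult = 228.96 + 323.14 + 39.774 = 591.87 kPa.
Gross allowable pressure q_all = 591.87 / 3 = 197.29 kPa.
Footing area = 11.56 m², so allowable column load = 197.29 × 11.56 = 2280.7 kN.

P_all ≈ 2280 kN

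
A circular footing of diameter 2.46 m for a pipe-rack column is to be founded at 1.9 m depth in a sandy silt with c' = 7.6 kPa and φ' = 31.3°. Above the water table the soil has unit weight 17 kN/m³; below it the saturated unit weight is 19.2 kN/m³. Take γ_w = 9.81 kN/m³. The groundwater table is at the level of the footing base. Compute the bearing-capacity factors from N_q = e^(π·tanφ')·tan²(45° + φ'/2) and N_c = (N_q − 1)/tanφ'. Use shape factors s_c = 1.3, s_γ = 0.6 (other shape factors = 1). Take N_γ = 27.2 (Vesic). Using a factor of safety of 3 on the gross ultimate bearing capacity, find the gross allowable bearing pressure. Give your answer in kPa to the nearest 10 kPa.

N_q = e^(π·tan31.3°)·tan²(60.65°) = 21.36; N_c = (N_q − 1)/tanφ' = 33.48.
Overburden at base level: q = 17 × 1.9 = 32.3 kPa.
Below the base the soil is submerged, so the ½γBN_γ term uses γ' = 19.2 − 9.81 = 9.39 kN/m³.
Cohesion term c·N_c·s_c = 7.6 × 33.485 × 1.3 = 330.83 kPa; surcharge term q·N_q = 32.3 × 21.359 = 689.9 kPa; self-weight term 0.5·γ·B·N_γ·s_γ = 0.5 × 9.39 × 2.46 × 27.2 × 0.6 = 188.49 kPa.
q_ult = 330.83 + 689.9 + 188.49 = 1209.2 kPa.
q_all = 1209.2 / 3 = 403.07 kPa.

q_all ≈ 400 kPa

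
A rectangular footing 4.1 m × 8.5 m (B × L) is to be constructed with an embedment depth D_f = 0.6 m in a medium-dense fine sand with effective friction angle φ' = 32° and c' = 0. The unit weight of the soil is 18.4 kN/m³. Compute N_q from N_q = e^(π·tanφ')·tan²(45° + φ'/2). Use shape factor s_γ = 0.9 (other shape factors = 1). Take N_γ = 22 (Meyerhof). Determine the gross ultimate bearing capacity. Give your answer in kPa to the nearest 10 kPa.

tan32° = 0.6249, so N_q = e^(π×0.6249)·tan²(61°) = 7.121 × 3.255 = 23.18.
Effective surcharge at the founding depth q = γ·D_f = 18.4 × 0.6 = 11.04 kPa.
q_ult = q·N_q + 0.5·γ·B·N_γ·s_γ
     = 11.04 × 23.177 + 0.5 × 18.4 × 4.1 × 22 × 0.9
     = 255.87 + 746.86 = 1002.7 kPa.

q_ult ≈ 1000 kPa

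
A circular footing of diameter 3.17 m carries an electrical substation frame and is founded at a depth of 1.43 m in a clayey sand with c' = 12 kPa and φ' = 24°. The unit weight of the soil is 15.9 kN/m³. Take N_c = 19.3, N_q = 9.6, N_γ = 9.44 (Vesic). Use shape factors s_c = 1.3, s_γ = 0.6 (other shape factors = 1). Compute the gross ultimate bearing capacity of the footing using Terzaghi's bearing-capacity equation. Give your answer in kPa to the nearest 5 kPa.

q_ult ≈ 660 kPa

Effective surcharge at the founding depth q = γ·D_f = 15.9 × 1.43 = 22.737 kPa.
q_ult = c·N_c·s_c + q·N_q + 0.5·γ·B·N_γ·s_γ
     = 12 × 19.3 × 1.3 + 22.737 × 9.6 + 0.5 × 15.9 × 3.17 × 9.44 × 0.6
     = 301.08 + 218.28 + 142.74 = 662.1 kPa.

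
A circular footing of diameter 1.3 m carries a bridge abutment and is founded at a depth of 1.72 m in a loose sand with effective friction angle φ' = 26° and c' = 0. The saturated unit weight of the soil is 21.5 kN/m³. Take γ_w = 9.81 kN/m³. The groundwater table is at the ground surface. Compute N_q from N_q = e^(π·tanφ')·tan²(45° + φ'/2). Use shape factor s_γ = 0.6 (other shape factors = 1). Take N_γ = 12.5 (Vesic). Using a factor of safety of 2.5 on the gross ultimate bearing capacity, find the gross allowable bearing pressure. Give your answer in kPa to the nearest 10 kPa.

N_q = e^(π·tan26°)·tan²(58°) = 11.85.
With the water table at the surface the whole profile is submerged: γ' = 21.5 − 9.81 = 11.69 kN/m³, so q = γ'·D_f = 20.107 kPa; the same γ' applies in the ½γBN_γ term.
q_ult = q·N_q + 0.5·γ·B·N_γ·s_γ
     = 20.107 × 11.854 + 0.5 × 11.69 × 1.3 × 12.5 × 0.6
     = 238.35 + 56.989 = 295.34 kPa.
q_all = 295.34 / 2.5 = 118.14 kPa.

q_all ≈ 120 kPa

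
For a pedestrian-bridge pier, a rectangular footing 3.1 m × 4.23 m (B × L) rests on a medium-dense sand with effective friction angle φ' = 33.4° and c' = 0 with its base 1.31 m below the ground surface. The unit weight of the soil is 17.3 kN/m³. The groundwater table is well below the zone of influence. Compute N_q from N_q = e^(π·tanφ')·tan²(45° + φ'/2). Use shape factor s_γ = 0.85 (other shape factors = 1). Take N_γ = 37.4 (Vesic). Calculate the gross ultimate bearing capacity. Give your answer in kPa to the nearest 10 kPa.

q_ult ≈ 1470 kPa

tan33.4° = 0.6594, so N_q = e^(π×0.6594)·tan²(61.7°) = 7.937 × 3.449 = 27.38.
Effective surcharge at the founding depth q = γ·D_f = 17.3 × 1.31 = 22.663 kPa.
q_ult = q·N_q + 0.5·γ·B·N_γ·s_γ
     = 22.663 × 27.375 + 0.5 × 17.3 × 3.1 × 37.4 × 0.85
     = 620.41 + 852.45 = 1472.9 kPa.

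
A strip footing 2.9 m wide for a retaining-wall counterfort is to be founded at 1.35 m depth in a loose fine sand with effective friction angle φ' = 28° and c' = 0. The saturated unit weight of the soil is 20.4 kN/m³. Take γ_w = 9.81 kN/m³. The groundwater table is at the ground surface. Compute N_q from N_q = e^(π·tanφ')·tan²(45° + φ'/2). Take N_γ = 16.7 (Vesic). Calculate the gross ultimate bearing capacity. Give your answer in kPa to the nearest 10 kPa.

q_ult ≈ 470 kPa

tan28° = 0.5317, so N_q = e^(π×0.5317)·tan²(59°) = 5.314 × 2.77 = 14.72.
Water table at ground surface, so effective unit weight γ' = 20.4 − 9.81 = 10.59 kN/m³ is used throughout; overburden q = 10.59 × 1.35 = 14.296 kPa; the same γ' applies in the ½γBN_γ term.
Surcharge term q·N_q = 14.296 × 14.72 = 210.44 kPa; self-weight term 0.5·γ·B·N_γ = 0.5 × 10.59 × 2.9 × 16.7 = 256.44 kPa.
q_ult = 210.44 + 256.44 = 466.88 kPa.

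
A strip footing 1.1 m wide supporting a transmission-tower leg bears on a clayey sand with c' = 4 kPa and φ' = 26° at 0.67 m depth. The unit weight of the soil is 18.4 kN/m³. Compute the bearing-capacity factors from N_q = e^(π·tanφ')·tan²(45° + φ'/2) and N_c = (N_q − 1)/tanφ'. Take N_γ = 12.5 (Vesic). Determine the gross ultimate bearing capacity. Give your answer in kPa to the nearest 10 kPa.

q_ult ≈ 360 kPa

tan26° = 0.4877, so N_q = e^(π×0.4877)·tan²(58°) = 4.629 × 2.561 = 11.85.
N_c = (11.85 − 1)/tan26° = 22.25.
Effective surcharge at the founding depth q = γ·D_f = 18.4 × 0.67 = 12.328 kPa.
q_ult = c·N_c + q·N_q + 0.5·γ·B·N_γ
     = 4 × 22.254 + 12.328 × 11.854 + 0.5 × 18.4 × 1.1 × 12.5
     = 89.018 + 146.14 + 126.5 = 361.66 kPa.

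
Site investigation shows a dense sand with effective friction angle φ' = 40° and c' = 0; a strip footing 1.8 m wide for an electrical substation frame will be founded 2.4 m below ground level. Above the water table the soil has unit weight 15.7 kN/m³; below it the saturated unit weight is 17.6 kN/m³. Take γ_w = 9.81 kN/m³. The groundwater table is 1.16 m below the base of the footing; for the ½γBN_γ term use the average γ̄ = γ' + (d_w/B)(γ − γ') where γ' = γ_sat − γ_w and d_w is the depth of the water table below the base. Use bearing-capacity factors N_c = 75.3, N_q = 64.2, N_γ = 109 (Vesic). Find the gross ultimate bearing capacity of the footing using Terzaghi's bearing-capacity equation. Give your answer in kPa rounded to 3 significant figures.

Effective surcharge at the founding depth q = γ·D_f = 15.7 × 2.4 = 37.68 kPa.
With d_w = 1.16 m < B, γ̄ = 7.79 + (1.16/1.8) × (15.7 − 7.79) = 12.888 kN/m³.
q_ult = q·N_q + 0.5·γ·B·N_γ
     = 37.68 × 64.2 + 0.5 × 12.888 × 1.8 × 109
     = 2419.1 + 1264.3 = 3683.3 kPa.

q_ult ≈ 3680 kPa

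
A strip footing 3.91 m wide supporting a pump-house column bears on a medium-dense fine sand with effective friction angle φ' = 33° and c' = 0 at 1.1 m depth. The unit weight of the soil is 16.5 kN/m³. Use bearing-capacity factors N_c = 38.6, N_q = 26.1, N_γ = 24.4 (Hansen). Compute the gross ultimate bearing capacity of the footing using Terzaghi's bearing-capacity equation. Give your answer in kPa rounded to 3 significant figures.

q_ult ≈ 1260 kPa

Effective surcharge at the founding depth q = γ·D_f = 16.5 × 1.1 = 18.15 kPa.
q_ult = q·N_q + 0.5·γ·B·N_γ
     = 18.15 × 26.1 + 0.5 × 16.5 × 3.91 × 24.4
     = 473.72 + 787.08 = 1260.8 kPa.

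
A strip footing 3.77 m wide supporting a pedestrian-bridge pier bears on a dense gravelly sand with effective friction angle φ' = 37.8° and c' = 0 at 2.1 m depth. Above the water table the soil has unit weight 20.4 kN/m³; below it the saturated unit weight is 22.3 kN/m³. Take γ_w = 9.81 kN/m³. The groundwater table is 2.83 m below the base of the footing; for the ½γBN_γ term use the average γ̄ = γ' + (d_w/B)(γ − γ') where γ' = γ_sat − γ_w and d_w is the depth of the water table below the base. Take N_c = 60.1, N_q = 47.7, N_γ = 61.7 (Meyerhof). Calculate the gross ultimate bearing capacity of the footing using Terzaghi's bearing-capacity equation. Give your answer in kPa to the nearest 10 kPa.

q_ult ≈ 4190 kPa

Effective surcharge at the founding depth q = γ·D_f = 20.4 × 2.1 = 42.84 kPa.
With d_w = 2.83 m < B, γ̄ = 12.49 + (2.83/3.77) × (20.4 − 12.49) = 18.428 kN/m³.
q_ult = q·N_q + 0.5·γ·B·N_γ
     = 42.84 × 47.7 + 0.5 × 18.428 × 3.77 × 61.7
     = 2043.5 + 2143.2 = 4186.7 kPa.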